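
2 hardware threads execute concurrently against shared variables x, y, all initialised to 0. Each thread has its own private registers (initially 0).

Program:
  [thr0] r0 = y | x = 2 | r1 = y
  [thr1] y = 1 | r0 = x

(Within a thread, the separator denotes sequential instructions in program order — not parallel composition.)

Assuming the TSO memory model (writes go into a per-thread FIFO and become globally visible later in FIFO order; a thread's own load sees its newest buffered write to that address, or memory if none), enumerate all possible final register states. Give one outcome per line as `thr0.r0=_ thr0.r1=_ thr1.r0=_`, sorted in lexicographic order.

thr0.r0=0 thr0.r1=0 thr1.r0=0
thr0.r0=0 thr0.r1=0 thr1.r0=2
thr0.r0=0 thr0.r1=1 thr1.r0=0
thr0.r0=0 thr0.r1=1 thr1.r0=2
thr0.r0=1 thr0.r1=1 thr1.r0=0
thr0.r0=1 thr0.r1=1 thr1.r0=2

outcome vector order: (thr0.r0,thr0.r1,thr1.r0)
|TSO outcomes| = 6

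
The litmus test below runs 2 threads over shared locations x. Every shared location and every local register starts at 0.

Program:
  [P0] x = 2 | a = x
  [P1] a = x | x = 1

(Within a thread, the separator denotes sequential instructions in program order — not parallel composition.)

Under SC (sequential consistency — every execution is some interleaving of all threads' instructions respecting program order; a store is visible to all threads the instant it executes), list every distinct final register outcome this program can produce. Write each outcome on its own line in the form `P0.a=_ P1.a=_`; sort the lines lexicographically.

outcome vector order: (P0.a,P1.a)
|SC outcomes| = 4

P0.a=1 P1.a=0
P0.a=1 P1.a=2
P0.a=2 P1.a=0
P0.a=2 P1.a=2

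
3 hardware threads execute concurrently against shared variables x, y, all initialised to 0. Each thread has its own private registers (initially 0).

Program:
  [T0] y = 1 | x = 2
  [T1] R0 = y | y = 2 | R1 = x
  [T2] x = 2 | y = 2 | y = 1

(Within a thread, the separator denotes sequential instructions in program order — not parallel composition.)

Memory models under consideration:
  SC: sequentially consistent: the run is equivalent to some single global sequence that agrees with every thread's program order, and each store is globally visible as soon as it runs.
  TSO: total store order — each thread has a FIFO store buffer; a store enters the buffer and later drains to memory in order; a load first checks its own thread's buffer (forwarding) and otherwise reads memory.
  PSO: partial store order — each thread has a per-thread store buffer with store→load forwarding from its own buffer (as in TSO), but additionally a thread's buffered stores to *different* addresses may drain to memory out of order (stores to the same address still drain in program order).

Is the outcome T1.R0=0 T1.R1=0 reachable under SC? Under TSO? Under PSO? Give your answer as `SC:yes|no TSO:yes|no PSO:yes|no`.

SC:yes TSO:yes PSO:yes

outcome vector order: (T1.R0,T1.R1)
under SC → 0/0, 0/2, 1/0, 1/2, 2/2
under TSO → 0/0, 0/2, 1/0, 1/2, 2/2
under PSO → 0/0, 0/2, 1/0, 1/2, 2/0, 2/2
target 0/0 ∈ {SC,TSO,PSO}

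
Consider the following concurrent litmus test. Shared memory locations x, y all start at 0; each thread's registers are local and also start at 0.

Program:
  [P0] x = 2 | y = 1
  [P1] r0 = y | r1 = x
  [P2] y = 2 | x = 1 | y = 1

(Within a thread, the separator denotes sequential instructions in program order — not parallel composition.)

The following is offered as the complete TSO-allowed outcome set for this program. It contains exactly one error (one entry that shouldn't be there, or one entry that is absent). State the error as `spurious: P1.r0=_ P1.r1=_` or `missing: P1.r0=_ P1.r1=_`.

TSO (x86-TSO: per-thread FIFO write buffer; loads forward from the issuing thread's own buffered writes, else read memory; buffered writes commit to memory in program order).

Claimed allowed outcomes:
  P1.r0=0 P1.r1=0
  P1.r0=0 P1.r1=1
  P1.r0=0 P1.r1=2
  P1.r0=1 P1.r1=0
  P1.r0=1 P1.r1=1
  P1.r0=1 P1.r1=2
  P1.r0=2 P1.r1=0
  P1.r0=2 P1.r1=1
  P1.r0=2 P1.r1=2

outcome vector order: (P1.r0,P1.r1)
TSO: 8 outcomes — {00, 01, 02, 11, 12, 20, 21, 22}
claimed∖TSO = {10}

spurious: P1.r0=1 P1.r1=0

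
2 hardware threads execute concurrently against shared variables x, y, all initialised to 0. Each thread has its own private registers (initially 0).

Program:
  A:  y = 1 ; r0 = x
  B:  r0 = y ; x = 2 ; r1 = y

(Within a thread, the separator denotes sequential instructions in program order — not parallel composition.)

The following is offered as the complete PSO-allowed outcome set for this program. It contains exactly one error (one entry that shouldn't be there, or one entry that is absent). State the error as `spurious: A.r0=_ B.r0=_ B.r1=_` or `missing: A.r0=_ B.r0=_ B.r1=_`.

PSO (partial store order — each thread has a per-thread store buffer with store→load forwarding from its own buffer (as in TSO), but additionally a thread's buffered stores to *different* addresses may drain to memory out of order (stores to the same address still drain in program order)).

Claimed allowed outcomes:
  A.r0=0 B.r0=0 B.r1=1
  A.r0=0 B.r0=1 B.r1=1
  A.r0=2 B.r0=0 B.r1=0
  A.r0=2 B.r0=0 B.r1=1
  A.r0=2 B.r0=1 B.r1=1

outcome vector order: (A.r0,B.r0,B.r1)
[PSO] allowed = {0/0/0 0/0/1 0/1/1 2/0/0 2/0/1 2/1/1}
PSO∖claimed = {0/0/0}

missing: A.r0=0 B.r0=0 B.r1=0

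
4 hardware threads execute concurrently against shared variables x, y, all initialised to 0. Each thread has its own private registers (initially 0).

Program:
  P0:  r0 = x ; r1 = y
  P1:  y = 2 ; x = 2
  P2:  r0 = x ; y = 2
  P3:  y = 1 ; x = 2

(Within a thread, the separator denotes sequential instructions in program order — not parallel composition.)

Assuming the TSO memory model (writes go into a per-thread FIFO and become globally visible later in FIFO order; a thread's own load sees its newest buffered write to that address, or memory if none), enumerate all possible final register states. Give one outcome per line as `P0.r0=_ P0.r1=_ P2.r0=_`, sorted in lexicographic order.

P0.r0=0 P0.r1=0 P2.r0=0
P0.r0=0 P0.r1=0 P2.r0=2
P0.r0=0 P0.r1=1 P2.r0=0
P0.r0=0 P0.r1=1 P2.r0=2
P0.r0=0 P0.r1=2 P2.r0=0
P0.r0=0 P0.r1=2 P2.r0=2
P0.r0=2 P0.r1=1 P2.r0=0
P0.r0=2 P0.r1=1 P2.r0=2
P0.r0=2 P0.r1=2 P2.r0=0
P0.r0=2 P0.r1=2 P2.r0=2

outcome vector order: (P0.r0,P0.r1,P2.r0)
|TSO outcomes| = 10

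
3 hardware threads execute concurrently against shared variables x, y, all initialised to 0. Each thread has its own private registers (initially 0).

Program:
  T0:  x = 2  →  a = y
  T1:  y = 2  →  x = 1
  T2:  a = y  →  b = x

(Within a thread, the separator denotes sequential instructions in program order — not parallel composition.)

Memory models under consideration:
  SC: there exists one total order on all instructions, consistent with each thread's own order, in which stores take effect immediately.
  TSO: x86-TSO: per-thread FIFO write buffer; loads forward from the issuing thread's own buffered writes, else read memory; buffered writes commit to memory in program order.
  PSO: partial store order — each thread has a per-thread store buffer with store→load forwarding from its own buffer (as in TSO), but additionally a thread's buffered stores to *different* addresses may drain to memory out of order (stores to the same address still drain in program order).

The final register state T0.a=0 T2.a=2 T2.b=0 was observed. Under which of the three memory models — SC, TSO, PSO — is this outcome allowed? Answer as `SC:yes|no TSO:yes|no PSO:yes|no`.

outcome vector order: (T0.a,T2.a,T2.b)
SC (11): 000 001 002 021 022 200 201 202 220 221 222
TSO (12): 000 001 002 020 021 022 200 201 202 220 221 222
PSO (12): 000 001 002 020 021 022 200 201 202 220 221 222
target 020 ∈ {TSO,PSO}

SC:no TSO:yes PSO:yes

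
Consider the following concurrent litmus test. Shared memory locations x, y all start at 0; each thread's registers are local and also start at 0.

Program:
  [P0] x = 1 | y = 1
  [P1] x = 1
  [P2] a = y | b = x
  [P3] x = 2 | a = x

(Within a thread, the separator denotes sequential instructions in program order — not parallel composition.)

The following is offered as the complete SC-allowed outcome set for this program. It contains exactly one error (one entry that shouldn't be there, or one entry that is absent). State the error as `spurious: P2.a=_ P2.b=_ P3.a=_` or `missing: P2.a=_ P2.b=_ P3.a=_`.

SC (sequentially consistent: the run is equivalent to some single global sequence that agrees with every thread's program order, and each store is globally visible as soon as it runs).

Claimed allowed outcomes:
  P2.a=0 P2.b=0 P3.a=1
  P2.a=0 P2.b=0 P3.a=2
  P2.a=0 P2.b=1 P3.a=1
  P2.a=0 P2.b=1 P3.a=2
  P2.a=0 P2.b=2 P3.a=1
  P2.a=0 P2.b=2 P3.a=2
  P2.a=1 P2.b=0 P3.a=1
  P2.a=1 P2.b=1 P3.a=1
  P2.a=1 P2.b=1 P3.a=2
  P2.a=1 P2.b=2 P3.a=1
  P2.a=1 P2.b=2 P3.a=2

spurious: P2.a=1 P2.b=0 P3.a=1

outcome vector order: (P2.a,P2.b,P3.a)
under SC → 001 002 011 012 021 022 111 112 121 122
claimed∖SC = {101}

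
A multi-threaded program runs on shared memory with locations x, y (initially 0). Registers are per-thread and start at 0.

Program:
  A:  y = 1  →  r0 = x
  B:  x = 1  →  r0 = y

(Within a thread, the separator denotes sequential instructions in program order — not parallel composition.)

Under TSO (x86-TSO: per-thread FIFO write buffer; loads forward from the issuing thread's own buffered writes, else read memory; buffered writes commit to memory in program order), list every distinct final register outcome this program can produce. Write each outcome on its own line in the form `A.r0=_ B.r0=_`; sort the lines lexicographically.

outcome vector order: (A.r0,B.r0)
|TSO outcomes| = 4

A.r0=0 B.r0=0
A.r0=0 B.r0=1
A.r0=1 B.r0=0
A.r0=1 B.r0=1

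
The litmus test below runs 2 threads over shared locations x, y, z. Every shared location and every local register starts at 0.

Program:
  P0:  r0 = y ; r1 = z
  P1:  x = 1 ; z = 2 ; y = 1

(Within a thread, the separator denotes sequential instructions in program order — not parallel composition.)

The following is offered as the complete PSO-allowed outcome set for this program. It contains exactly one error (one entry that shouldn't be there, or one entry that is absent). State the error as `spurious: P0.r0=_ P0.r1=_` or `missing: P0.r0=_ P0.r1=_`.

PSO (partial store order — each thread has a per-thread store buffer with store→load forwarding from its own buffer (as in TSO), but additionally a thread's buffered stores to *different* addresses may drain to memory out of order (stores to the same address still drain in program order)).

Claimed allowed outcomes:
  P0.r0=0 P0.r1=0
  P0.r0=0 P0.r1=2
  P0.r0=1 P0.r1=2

outcome vector order: (P0.r0,P0.r1)
under PSO → (0,0); (0,2); (1,0); (1,2)
PSO∖claimed = {(1,0)}

missing: P0.r0=1 P0.r1=0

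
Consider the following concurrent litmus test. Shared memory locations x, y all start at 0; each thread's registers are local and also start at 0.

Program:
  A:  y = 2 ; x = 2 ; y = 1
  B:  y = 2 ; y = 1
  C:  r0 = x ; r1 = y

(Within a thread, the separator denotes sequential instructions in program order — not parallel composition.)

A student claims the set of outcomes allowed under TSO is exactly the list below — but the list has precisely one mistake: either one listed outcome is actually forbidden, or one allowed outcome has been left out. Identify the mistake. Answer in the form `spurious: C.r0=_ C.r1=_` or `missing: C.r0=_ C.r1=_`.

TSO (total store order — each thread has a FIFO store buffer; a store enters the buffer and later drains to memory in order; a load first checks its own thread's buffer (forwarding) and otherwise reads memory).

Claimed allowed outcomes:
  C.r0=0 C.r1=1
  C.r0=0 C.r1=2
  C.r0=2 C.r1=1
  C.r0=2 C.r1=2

missing: C.r0=0 C.r1=0

outcome vector order: (C.r0,C.r1)
under TSO → 00; 01; 02; 21; 22
TSO∖claimed = {00}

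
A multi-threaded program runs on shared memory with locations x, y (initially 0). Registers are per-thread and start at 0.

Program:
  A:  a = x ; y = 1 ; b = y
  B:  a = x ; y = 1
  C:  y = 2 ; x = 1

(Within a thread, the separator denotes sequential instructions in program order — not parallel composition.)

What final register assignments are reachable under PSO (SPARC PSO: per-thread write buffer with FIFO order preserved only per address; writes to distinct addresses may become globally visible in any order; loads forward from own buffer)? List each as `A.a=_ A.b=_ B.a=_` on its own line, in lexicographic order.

outcome vector order: (A.a,A.b,B.a)
|PSO outcomes| = 8

A.a=0 A.b=1 B.a=0
A.a=0 A.b=1 B.a=1
A.a=0 A.b=2 B.a=0
A.a=0 A.b=2 B.a=1
A.a=1 A.b=1 B.a=0
A.a=1 A.b=1 B.a=1
A.a=1 A.b=2 B.a=0
A.a=1 A.b=2 B.a=1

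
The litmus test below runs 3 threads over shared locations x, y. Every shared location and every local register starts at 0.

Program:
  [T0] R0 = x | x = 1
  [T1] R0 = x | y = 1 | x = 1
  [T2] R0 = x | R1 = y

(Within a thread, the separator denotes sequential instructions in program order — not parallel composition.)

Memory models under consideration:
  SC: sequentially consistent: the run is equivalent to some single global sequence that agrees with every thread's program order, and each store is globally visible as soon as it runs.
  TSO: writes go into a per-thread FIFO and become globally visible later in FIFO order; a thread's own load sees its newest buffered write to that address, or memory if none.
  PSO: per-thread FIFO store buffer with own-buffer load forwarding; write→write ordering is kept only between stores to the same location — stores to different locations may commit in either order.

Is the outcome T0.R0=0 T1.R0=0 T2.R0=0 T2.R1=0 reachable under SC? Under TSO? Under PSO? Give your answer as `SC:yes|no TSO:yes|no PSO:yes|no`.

SC:yes TSO:yes PSO:yes

outcome vector order: (T0.R0,T1.R0,T2.R0,T2.R1)
under SC → <0 0 0 0>; <0 0 0 1>; <0 0 1 0>; <0 0 1 1>; <0 1 0 0>; <0 1 0 1>; <0 1 1 0>; <0 1 1 1>; <1 0 0 0>; <1 0 0 1>; <1 0 1 1>
under TSO → <0 0 0 0>; <0 0 0 1>; <0 0 1 0>; <0 0 1 1>; <0 1 0 0>; <0 1 0 1>; <0 1 1 0>; <0 1 1 1>; <1 0 0 0>; <1 0 0 1>; <1 0 1 1>
under PSO → <0 0 0 0>; <0 0 0 1>; <0 0 1 0>; <0 0 1 1>; <0 1 0 0>; <0 1 0 1>; <0 1 1 0>; <0 1 1 1>; <1 0 0 0>; <1 0 0 1>; <1 0 1 0>; <1 0 1 1>
target <0 0 0 0> ∈ {SC,TSO,PSO}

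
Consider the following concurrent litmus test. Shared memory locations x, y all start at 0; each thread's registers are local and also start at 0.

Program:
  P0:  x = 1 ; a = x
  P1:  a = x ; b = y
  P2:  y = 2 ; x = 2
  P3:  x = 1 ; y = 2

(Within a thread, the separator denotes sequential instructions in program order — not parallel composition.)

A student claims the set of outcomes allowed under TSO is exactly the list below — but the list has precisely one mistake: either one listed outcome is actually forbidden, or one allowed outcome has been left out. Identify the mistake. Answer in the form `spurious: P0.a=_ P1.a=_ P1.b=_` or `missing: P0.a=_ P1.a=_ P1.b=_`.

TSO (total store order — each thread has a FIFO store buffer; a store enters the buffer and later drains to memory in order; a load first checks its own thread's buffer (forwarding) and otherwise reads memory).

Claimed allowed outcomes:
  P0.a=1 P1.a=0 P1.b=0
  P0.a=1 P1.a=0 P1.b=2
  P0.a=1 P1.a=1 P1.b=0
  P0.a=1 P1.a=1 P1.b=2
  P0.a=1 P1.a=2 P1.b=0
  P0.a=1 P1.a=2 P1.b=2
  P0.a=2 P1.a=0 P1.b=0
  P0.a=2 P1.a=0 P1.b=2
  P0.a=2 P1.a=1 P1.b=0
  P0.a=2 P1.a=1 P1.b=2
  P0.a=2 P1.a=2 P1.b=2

outcome vector order: (P0.a,P1.a,P1.b)
TSO: 10 outcomes — {<1 0 0>, <1 0 2>, <1 1 0>, <1 1 2>, <1 2 2>, <2 0 0>, <2 0 2>, <2 1 0>, <2 1 2>, <2 2 2>}
claimed∖TSO = {<1 2 0>}

spurious: P0.a=1 P1.a=2 P1.b=0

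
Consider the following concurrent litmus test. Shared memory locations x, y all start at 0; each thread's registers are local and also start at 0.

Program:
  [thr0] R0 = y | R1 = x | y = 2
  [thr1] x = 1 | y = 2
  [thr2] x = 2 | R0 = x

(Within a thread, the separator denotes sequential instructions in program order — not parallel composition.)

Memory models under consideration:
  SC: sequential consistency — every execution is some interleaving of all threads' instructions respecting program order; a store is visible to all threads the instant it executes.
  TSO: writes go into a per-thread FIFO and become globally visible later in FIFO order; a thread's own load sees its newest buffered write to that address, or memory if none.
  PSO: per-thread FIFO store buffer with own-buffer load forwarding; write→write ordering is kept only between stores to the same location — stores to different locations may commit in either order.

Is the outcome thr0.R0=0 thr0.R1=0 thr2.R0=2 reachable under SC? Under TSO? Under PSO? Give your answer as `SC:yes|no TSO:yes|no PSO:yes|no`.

SC:yes TSO:yes PSO:yes

outcome vector order: (thr0.R0,thr0.R1,thr2.R0)
[SC] allowed = {(0,0,1) (0,0,2) (0,1,1) (0,1,2) (0,2,1) (0,2,2) (2,1,1) (2,1,2) (2,2,2)}
[TSO] allowed = {(0,0,1) (0,0,2) (0,1,1) (0,1,2) (0,2,1) (0,2,2) (2,1,1) (2,1,2) (2,2,2)}
[PSO] allowed = {(0,0,1) (0,0,2) (0,1,1) (0,1,2) (0,2,1) (0,2,2) (2,0,1) (2,0,2) (2,1,1) (2,1,2) (2,2,1) (2,2,2)}
target (0,0,2) ∈ {SC,TSO,PSO}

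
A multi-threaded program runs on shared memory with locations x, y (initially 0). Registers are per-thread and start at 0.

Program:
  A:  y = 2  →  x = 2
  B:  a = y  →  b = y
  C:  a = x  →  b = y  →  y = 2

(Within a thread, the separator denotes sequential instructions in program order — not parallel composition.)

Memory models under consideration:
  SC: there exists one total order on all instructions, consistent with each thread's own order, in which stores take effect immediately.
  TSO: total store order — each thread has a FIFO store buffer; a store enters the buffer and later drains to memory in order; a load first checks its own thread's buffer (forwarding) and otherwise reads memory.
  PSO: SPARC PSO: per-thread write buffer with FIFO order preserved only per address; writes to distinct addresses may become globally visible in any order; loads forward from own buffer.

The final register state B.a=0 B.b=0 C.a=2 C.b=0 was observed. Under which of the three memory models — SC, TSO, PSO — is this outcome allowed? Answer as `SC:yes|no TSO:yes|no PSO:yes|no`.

outcome vector order: (B.a,B.b,C.a,C.b)
SC: 9 outcomes — {0000; 0002; 0022; 0200; 0202; 0222; 2200; 2202; 2222}
TSO: 9 outcomes — {0000; 0002; 0022; 0200; 0202; 0222; 2200; 2202; 2222}
PSO: 12 outcomes — {0000; 0002; 0020; 0022; 0200; 0202; 0220; 0222; 2200; 2202; 2220; 2222}
target 0020 ∈ {PSO}

SC:no TSO:no PSO:yes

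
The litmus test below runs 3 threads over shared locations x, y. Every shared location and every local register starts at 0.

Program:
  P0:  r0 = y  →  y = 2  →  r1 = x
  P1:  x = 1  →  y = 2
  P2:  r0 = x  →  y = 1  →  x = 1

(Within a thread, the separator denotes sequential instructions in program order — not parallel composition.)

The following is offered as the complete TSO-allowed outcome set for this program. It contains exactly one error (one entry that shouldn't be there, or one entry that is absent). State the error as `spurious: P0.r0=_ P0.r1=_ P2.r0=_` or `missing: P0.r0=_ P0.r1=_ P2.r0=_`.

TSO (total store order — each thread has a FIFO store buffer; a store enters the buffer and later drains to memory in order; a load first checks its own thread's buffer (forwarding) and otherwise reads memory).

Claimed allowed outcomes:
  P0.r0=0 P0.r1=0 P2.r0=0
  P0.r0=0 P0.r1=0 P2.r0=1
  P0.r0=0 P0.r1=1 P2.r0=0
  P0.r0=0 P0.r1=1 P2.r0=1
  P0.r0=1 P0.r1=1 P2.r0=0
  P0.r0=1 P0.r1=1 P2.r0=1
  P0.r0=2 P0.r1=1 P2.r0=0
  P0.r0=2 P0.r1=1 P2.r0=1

outcome vector order: (P0.r0,P0.r1,P2.r0)
under TSO → <0 0 0> <0 0 1> <0 1 0> <0 1 1> <1 0 0> <1 1 0> <1 1 1> <2 1 0> <2 1 1>
TSO∖claimed = {<1 0 0>}

missing: P0.r0=1 P0.r1=0 P2.r0=0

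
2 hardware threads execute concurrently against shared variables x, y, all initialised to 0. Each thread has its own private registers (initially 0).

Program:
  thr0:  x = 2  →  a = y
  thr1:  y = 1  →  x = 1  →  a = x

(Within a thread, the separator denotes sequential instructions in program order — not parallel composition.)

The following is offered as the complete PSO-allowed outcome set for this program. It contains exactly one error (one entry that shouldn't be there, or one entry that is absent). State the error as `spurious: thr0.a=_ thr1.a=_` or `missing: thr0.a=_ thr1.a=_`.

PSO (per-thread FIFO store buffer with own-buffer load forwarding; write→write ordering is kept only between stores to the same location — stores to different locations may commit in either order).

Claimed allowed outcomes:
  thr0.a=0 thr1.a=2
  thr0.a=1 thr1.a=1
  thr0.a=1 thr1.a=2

outcome vector order: (thr0.a,thr1.a)
[PSO] allowed = {0/1 0/2 1/1 1/2}
PSO∖claimed = {0/1}

missing: thr0.a=0 thr1.a=1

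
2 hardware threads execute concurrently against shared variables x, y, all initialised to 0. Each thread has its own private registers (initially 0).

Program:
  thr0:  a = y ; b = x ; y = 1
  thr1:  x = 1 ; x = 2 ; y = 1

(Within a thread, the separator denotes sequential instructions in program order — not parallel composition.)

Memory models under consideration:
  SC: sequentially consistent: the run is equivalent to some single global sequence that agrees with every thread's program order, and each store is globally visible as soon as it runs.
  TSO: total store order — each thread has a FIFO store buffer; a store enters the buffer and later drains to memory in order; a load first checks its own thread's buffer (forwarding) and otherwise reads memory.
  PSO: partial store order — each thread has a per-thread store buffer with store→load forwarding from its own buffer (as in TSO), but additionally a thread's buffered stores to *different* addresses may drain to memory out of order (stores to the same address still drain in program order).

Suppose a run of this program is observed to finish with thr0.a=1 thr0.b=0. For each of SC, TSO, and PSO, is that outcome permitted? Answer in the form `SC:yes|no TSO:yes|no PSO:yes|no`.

SC:no TSO:no PSO:yes

outcome vector order: (thr0.a,thr0.b)
under SC → <0 0>, <0 1>, <0 2>, <1 2>
under TSO → <0 0>, <0 1>, <0 2>, <1 2>
under PSO → <0 0>, <0 1>, <0 2>, <1 0>, <1 1>, <1 2>
target <1 0> ∈ {PSO}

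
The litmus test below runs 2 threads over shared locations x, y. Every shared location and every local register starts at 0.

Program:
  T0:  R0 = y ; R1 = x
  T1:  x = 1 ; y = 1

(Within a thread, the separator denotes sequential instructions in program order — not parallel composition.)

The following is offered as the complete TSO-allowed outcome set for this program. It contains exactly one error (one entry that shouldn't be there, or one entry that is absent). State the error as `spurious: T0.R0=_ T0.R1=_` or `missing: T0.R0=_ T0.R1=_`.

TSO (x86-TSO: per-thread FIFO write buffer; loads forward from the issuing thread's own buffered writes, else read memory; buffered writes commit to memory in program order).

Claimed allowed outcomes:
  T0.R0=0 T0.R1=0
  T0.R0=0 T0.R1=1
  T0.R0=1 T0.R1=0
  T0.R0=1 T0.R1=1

spurious: T0.R0=1 T0.R1=0

outcome vector order: (T0.R0,T0.R1)
[TSO] allowed = {00; 01; 11}
claimed∖TSO = {10}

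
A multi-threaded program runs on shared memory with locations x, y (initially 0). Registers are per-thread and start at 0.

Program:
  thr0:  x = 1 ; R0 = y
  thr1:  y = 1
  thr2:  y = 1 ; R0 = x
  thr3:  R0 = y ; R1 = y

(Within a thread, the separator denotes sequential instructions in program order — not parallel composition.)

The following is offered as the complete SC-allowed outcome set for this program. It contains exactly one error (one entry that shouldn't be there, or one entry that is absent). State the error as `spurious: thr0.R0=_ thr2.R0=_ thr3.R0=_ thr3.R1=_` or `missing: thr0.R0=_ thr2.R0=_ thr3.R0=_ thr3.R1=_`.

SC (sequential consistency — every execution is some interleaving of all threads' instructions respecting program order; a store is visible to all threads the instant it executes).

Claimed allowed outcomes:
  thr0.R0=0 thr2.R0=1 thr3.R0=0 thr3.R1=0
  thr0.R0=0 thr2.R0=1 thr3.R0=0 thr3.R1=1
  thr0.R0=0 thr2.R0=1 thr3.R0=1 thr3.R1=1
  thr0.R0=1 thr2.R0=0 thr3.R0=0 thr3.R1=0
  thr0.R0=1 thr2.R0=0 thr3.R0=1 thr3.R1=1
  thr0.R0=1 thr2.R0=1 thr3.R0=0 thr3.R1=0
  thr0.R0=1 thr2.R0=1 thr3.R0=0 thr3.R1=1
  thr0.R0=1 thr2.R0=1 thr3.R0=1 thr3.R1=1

outcome vector order: (thr0.R0,thr2.R0,thr3.R0,thr3.R1)
under SC → <0 1 0 0>; <0 1 0 1>; <0 1 1 1>; <1 0 0 0>; <1 0 0 1>; <1 0 1 1>; <1 1 0 0>; <1 1 0 1>; <1 1 1 1>
SC∖claimed = {<1 0 0 1>}

missing: thr0.R0=1 thr2.R0=0 thr3.R0=0 thr3.R1=1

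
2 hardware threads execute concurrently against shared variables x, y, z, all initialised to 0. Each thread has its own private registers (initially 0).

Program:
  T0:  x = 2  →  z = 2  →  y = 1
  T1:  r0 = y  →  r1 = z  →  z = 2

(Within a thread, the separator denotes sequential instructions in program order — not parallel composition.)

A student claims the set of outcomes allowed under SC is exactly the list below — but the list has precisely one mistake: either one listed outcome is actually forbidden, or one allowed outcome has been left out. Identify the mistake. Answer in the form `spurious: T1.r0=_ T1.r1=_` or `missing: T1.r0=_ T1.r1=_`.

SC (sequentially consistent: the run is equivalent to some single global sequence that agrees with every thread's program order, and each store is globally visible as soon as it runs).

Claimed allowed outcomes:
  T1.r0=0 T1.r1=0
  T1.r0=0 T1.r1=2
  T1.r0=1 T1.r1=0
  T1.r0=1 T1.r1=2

spurious: T1.r0=1 T1.r1=0

outcome vector order: (T1.r0,T1.r1)
SC: 3 outcomes — {00 02 12}
claimed∖SC = {10}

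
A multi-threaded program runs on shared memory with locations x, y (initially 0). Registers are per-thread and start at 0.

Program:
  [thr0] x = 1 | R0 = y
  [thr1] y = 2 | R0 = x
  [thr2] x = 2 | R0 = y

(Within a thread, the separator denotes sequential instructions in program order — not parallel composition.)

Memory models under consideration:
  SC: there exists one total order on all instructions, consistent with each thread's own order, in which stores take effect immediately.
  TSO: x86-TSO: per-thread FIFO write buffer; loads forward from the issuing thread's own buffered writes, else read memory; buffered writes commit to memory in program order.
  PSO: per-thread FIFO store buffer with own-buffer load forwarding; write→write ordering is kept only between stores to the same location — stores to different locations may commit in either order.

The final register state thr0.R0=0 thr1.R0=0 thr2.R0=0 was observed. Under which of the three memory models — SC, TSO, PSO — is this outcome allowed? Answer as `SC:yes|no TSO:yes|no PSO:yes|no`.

outcome vector order: (thr0.R0,thr1.R0,thr2.R0)
under SC → 010, 012, 020, 022, 202, 210, 212, 220, 222
under TSO → 000, 002, 010, 012, 020, 022, 200, 202, 210, 212, 220, 222
under PSO → 000, 002, 010, 012, 020, 022, 200, 202, 210, 212, 220, 222
target 000 ∈ {TSO,PSO}

SC:no TSO:yes PSO:yes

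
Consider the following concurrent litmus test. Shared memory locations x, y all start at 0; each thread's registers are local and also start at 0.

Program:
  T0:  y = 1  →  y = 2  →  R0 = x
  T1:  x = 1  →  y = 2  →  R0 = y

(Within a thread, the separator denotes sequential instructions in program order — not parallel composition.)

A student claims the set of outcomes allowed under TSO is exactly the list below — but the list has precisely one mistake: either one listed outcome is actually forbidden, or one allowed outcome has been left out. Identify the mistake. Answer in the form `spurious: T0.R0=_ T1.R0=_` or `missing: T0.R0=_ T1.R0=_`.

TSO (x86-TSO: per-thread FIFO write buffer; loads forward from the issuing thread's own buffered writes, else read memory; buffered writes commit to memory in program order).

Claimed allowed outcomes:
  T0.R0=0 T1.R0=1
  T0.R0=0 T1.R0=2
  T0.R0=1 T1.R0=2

missing: T0.R0=1 T1.R0=1

outcome vector order: (T0.R0,T1.R0)
TSO: 4 outcomes — {01 02 11 12}
TSO∖claimed = {11}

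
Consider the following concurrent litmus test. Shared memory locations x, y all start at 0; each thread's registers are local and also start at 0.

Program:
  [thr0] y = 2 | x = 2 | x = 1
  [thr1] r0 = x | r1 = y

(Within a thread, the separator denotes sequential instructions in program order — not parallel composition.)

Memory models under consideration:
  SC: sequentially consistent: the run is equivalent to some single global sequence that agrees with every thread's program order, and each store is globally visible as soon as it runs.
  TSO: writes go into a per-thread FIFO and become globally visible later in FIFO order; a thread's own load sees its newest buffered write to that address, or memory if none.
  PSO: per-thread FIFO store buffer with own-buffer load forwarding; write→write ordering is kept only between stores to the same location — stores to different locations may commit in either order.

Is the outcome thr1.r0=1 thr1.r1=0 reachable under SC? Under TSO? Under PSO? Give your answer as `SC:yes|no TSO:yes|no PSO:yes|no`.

SC:no TSO:no PSO:yes

outcome vector order: (thr1.r0,thr1.r1)
under SC → 00 02 12 22
under TSO → 00 02 12 22
under PSO → 00 02 10 12 20 22
target 10 ∈ {PSO}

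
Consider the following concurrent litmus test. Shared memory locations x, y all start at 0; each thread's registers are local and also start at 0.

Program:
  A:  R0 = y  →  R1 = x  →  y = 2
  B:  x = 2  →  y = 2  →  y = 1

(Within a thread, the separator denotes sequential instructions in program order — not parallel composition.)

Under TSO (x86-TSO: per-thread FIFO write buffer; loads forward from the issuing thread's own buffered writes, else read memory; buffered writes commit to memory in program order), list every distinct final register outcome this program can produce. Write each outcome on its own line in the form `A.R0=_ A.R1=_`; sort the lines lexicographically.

outcome vector order: (A.R0,A.R1)
|TSO outcomes| = 4

A.R0=0 A.R1=0
A.R0=0 A.R1=2
A.R0=1 A.R1=2
A.R0=2 A.R1=2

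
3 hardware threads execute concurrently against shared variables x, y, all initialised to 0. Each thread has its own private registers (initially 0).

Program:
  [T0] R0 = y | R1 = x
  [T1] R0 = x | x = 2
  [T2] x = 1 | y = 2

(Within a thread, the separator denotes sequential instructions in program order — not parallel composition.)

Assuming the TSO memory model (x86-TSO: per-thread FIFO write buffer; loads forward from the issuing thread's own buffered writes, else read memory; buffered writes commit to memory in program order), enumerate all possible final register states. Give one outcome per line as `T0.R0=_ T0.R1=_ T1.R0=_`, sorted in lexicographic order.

outcome vector order: (T0.R0,T0.R1,T1.R0)
|TSO outcomes| = 10

T0.R0=0 T0.R1=0 T1.R0=0
T0.R0=0 T0.R1=0 T1.R0=1
T0.R0=0 T0.R1=1 T1.R0=0
T0.R0=0 T0.R1=1 T1.R0=1
T0.R0=0 T0.R1=2 T1.R0=0
T0.R0=0 T0.R1=2 T1.R0=1
T0.R0=2 T0.R1=1 T1.R0=0
T0.R0=2 T0.R1=1 T1.R0=1
T0.R0=2 T0.R1=2 T1.R0=0
T0.R0=2 T0.R1=2 T1.R0=1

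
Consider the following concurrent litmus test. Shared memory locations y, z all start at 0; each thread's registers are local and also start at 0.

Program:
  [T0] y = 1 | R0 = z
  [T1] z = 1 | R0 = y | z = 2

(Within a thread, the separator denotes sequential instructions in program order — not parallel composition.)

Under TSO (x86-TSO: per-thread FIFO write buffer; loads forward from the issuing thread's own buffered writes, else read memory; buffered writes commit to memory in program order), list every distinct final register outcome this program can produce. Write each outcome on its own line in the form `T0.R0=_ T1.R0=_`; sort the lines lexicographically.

T0.R0=0 T1.R0=0
T0.R0=0 T1.R0=1
T0.R0=1 T1.R0=0
T0.R0=1 T1.R0=1
T0.R0=2 T1.R0=0
T0.R0=2 T1.R0=1

outcome vector order: (T0.R0,T1.R0)
|TSO outcomes| = 6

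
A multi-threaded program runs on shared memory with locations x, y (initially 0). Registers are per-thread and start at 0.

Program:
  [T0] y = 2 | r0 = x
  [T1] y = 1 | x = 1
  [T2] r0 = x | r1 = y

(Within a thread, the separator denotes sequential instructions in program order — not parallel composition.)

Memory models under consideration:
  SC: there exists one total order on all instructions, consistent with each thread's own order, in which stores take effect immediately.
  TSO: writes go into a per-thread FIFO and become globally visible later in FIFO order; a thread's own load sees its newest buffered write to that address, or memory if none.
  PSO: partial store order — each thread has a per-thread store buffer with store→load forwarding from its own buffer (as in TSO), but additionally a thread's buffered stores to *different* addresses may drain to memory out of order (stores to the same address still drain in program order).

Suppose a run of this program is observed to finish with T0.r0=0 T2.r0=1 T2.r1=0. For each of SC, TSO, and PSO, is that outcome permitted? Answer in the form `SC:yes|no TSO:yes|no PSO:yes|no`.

SC:no TSO:no PSO:yes

outcome vector order: (T0.r0,T2.r0,T2.r1)
under SC → (0,0,0), (0,0,1), (0,0,2), (0,1,1), (0,1,2), (1,0,0), (1,0,1), (1,0,2), (1,1,1), (1,1,2)
under TSO → (0,0,0), (0,0,1), (0,0,2), (0,1,1), (0,1,2), (1,0,0), (1,0,1), (1,0,2), (1,1,1), (1,1,2)
under PSO → (0,0,0), (0,0,1), (0,0,2), (0,1,0), (0,1,1), (0,1,2), (1,0,0), (1,0,1), (1,0,2), (1,1,0), (1,1,1), (1,1,2)
target (0,1,0) ∈ {PSO}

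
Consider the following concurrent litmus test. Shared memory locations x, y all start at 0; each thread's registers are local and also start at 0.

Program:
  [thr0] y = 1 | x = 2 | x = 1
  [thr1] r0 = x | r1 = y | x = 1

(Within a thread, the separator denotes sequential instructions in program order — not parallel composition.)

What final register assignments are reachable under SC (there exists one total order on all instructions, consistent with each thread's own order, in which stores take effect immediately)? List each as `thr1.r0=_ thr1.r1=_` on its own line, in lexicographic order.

outcome vector order: (thr1.r0,thr1.r1)
|SC outcomes| = 4

thr1.r0=0 thr1.r1=0
thr1.r0=0 thr1.r1=1
thr1.r0=1 thr1.r1=1
thr1.r0=2 thr1.r1=1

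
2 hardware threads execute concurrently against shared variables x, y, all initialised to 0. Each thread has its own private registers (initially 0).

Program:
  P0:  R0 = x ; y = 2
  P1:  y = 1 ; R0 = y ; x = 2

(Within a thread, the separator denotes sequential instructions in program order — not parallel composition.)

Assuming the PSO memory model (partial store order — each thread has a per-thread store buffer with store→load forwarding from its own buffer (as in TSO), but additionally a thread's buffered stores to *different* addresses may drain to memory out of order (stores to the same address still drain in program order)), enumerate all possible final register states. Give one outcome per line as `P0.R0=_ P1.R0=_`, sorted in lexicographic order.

P0.R0=0 P1.R0=1
P0.R0=0 P1.R0=2
P0.R0=2 P1.R0=1

outcome vector order: (P0.R0,P1.R0)
|PSO outcomes| = 3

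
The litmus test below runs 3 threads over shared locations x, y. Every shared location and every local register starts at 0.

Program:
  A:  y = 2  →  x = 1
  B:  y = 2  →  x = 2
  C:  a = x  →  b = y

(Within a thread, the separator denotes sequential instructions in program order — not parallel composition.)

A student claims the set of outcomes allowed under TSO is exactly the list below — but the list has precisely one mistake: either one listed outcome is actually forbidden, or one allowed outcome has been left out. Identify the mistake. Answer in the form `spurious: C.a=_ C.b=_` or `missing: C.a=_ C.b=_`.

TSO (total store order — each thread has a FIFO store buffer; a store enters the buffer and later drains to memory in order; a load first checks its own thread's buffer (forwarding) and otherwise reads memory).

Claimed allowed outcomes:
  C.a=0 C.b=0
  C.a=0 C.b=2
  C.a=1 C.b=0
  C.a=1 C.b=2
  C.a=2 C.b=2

outcome vector order: (C.a,C.b)
[TSO] allowed = {<0 0>; <0 2>; <1 2>; <2 2>}
claimed∖TSO = {<1 0>}

spurious: C.a=1 C.b=0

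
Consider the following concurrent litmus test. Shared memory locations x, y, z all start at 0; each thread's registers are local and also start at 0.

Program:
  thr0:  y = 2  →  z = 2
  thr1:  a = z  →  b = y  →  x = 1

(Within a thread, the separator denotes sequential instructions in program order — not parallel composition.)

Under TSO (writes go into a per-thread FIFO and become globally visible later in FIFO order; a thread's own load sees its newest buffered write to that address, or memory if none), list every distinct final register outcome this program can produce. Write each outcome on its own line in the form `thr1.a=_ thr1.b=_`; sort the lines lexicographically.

thr1.a=0 thr1.b=0
thr1.a=0 thr1.b=2
thr1.a=2 thr1.b=2

outcome vector order: (thr1.a,thr1.b)
|TSO outcomes| = 3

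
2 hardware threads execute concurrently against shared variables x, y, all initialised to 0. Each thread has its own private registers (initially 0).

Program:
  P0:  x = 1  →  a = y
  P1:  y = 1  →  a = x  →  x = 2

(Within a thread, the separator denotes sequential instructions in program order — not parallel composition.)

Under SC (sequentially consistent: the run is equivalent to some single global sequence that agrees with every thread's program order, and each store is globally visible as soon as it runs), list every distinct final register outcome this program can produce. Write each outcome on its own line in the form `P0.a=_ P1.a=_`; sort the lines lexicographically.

outcome vector order: (P0.a,P1.a)
|SC outcomes| = 3

P0.a=0 P1.a=1
P0.a=1 P1.a=0
P0.a=1 P1.a=1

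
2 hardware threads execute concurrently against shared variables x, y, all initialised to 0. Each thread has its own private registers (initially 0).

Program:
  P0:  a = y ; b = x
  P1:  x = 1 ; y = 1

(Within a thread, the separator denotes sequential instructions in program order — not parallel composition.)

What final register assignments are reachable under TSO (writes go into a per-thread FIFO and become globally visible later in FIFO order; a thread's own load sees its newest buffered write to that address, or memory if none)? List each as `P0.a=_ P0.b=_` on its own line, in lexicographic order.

P0.a=0 P0.b=0
P0.a=0 P0.b=1
P0.a=1 P0.b=1

outcome vector order: (P0.a,P0.b)
|TSO outcomes| = 3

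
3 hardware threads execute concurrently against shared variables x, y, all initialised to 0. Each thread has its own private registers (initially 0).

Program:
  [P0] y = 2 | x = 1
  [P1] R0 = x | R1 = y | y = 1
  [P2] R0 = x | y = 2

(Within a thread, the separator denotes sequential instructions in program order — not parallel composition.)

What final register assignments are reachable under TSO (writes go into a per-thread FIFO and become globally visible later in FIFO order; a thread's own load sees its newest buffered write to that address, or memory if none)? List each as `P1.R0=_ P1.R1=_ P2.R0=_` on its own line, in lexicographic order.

outcome vector order: (P1.R0,P1.R1,P2.R0)
|TSO outcomes| = 6

P1.R0=0 P1.R1=0 P2.R0=0
P1.R0=0 P1.R1=0 P2.R0=1
P1.R0=0 P1.R1=2 P2.R0=0
P1.R0=0 P1.R1=2 P2.R0=1
P1.R0=1 P1.R1=2 P2.R0=0
P1.R0=1 P1.R1=2 P2.R0=1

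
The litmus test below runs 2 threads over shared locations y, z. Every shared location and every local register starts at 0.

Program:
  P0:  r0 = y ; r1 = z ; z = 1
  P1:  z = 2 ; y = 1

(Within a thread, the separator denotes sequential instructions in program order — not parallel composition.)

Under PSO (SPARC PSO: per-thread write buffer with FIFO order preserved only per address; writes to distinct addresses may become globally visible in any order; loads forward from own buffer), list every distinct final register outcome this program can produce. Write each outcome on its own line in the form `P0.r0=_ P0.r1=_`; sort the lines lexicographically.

outcome vector order: (P0.r0,P0.r1)
|PSO outcomes| = 4

P0.r0=0 P0.r1=0
P0.r0=0 P0.r1=2
P0.r0=1 P0.r1=0
P0.r0=1 P0.r1=2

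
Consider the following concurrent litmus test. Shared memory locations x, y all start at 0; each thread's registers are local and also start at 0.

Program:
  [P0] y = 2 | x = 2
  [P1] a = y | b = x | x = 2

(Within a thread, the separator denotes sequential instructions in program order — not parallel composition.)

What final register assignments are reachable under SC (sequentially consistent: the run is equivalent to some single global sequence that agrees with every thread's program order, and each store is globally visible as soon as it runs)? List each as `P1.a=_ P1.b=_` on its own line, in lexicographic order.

outcome vector order: (P1.a,P1.b)
|SC outcomes| = 4

P1.a=0 P1.b=0
P1.a=0 P1.b=2
P1.a=2 P1.b=0
P1.a=2 P1.b=2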